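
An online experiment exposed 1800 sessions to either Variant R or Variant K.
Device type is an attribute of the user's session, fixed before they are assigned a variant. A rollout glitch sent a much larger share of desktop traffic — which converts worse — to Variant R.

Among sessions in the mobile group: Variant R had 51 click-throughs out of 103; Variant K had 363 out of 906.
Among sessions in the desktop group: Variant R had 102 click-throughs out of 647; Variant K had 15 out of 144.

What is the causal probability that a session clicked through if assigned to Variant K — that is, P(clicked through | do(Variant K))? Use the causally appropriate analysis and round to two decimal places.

0.27

Here device type is a common cause — it drives both which variant a case falls under and the outcome. The crude comparison mixes populations; the stratum-specific rates are the causally relevant ones.
Standardising Variant K to the population device type mix: 0.561·363/906 + 0.439·15/144 = 0.270.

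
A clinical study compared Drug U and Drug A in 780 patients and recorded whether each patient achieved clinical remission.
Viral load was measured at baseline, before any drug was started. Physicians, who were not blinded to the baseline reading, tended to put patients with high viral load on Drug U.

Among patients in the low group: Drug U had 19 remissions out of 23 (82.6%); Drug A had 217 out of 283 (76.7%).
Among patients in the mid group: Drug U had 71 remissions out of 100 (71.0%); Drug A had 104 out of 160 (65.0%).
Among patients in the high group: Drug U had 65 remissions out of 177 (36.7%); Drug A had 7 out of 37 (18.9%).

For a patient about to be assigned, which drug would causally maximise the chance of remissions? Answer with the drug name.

Drug U

Viral load differs across drugs for reasons unrelated to any effect of the drug itself, and it separately predicts the outcome — a classic confounder. We must compare within viral load levels.
Within each level — low: 82.6% vs 76.7%; mid: 71.0% vs 65.0%; high: 36.7% vs 18.9% — Drug U is higher every time.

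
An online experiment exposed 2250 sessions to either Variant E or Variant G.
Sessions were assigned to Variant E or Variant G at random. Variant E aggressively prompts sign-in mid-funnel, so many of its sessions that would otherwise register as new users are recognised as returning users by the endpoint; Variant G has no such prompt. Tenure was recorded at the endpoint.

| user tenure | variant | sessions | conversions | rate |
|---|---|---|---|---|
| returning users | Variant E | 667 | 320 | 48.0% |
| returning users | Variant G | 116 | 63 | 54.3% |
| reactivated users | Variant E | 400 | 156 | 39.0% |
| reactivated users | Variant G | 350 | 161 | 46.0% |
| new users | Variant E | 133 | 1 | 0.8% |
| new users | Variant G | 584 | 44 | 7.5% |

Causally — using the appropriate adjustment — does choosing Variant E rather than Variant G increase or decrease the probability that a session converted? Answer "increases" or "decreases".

increases

Variant G is higher inside every user tenure stratum but Variant E is higher in aggregate. Whether to stratify depends on how user tenure relates to the variant.
Because the variant influences user tenure, user tenure is a post-treatment mediator, not a confounder. Stratifying on it would bias the estimate; the causal effect is the crude pooled difference.
Pooled: Variant E 39.8% vs Variant G 25.5%; Variant E is higher overall.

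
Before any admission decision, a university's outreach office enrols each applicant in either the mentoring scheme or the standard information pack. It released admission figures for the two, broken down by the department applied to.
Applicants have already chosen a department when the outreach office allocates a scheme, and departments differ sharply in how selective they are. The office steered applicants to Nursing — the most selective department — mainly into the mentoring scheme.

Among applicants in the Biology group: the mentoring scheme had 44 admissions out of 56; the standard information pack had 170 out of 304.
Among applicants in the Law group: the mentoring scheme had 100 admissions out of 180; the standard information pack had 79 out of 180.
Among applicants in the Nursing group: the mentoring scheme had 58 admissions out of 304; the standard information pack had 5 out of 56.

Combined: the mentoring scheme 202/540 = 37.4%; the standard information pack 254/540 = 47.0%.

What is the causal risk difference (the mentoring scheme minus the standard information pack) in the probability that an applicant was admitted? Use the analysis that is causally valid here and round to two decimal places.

the mentoring scheme is higher inside every department stratum but the standard information pack is higher in aggregate. Whether to stratify depends on how department relates to the outreach scheme.
The imbalance in department arose from how applicants were allocated, not from anything the outreach scheme did; and department independently affects the outcome. The pooled gap is confounded — condition on department.
Adjusting over the population distribution of department: 0.333·(0.786−0.559) + 0.333·(0.556−0.439) + 0.333·(0.191−0.089) = +0.148.

+0.15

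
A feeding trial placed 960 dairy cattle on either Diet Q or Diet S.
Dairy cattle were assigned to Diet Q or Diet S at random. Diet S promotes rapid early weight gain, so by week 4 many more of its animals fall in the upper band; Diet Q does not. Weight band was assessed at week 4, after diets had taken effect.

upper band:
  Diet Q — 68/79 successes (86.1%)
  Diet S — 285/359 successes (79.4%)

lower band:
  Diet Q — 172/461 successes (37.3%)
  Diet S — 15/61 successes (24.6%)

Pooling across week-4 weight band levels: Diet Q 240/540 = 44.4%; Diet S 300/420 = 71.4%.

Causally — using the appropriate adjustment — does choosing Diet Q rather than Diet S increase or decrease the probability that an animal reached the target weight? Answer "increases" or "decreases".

decreases

The distribution of week-4 weight band is itself part of what the diet does — it is an intermediate outcome. Holding it fixed would remove that part of the effect; the total effect is the pooled difference.
Pooled: Diet Q 44.4% vs Diet S 71.4%; Diet S is higher overall.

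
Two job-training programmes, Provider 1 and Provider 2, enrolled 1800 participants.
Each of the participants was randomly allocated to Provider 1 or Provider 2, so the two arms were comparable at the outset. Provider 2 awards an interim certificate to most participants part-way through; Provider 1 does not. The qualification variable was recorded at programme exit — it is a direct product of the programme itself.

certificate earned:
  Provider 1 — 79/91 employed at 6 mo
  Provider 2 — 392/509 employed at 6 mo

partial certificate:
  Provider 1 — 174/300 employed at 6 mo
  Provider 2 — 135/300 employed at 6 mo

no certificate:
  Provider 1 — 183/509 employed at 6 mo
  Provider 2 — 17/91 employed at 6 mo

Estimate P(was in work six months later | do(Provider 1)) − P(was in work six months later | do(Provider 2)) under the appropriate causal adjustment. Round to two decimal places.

-0.12

Qualification attained during the programme is recorded after the programme and is itself shifted by it — it sits on the causal path from programme to outcome. Conditioning on a mediator would strip out part of the effect we want; the pooled comparison gives the total causal effect.
The causal difference is the pooled difference: 0.484 − 0.604 = -0.120.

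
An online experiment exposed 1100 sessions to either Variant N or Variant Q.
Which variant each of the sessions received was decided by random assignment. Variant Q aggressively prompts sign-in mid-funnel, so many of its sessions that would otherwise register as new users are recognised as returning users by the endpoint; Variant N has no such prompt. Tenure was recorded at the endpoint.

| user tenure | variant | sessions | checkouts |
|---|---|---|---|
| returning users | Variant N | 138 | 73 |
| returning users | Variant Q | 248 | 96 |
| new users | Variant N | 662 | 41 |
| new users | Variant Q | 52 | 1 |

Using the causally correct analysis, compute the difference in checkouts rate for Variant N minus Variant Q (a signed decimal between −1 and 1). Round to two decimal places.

-0.18

Within every user tenure level Variant N has the higher rate, yet pooled Variant Q does — Simpson's reversal.
User tenure lies on the pathway variant → user tenure → outcome, so adjusting for it blocks the indirect effect. For the total causal effect of variant, use the unadjusted pooled rates.
The causal difference is the pooled difference: 0.142 − 0.323 = -0.181.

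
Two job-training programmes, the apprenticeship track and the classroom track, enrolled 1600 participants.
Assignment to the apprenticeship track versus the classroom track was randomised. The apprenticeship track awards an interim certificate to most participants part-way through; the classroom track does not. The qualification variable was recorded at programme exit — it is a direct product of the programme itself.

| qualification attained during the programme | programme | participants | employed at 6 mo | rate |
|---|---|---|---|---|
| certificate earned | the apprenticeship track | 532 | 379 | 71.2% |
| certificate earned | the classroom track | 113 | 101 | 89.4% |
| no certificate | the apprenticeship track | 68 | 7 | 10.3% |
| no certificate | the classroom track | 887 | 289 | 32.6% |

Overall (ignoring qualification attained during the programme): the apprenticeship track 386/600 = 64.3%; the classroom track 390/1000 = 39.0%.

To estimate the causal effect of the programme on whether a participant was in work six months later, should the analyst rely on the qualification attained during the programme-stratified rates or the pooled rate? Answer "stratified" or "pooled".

pooled

The distribution of qualification attained during the programme is itself part of what the programme does — it is an intermediate outcome. Holding it fixed would remove that part of the effect; the total effect is the pooled difference.
Pooled: the apprenticeship track 64.3% vs the classroom track 39.0%; the apprenticeship track is higher overall.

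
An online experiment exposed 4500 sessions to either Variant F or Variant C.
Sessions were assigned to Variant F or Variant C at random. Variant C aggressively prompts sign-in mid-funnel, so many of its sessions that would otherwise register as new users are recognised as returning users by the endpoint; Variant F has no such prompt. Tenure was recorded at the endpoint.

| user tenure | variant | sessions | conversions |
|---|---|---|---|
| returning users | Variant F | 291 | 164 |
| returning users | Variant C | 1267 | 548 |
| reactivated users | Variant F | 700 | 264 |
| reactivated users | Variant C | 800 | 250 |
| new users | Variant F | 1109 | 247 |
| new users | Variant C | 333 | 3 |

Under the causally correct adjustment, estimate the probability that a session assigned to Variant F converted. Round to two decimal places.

0.32

User tenure lies on the pathway variant → user tenure → outcome, so adjusting for it blocks the indirect effect. For the total causal effect of variant, use the unadjusted pooled rates.
So P(outcome | do(Variant F)) is just the pooled rate for Variant F: 675/2100 = 0.321.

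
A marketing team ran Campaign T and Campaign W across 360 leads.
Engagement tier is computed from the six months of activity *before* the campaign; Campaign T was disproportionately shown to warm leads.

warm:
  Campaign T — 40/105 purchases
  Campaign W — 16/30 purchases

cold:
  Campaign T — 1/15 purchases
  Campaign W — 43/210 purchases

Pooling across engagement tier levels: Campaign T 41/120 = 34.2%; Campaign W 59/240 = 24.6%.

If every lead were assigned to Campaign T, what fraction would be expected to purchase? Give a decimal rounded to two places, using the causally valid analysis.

Engagement tier satisfies the back-door criterion: it is not a descendant of the campaign, and it blocks the spurious path from campaign to outcome. Adjusting for it (i.e., using the within-engagement tier rates) gives the causal effect.
Standardising Campaign T to the population engagement tier mix: 0.375·40/105 + 0.625·1/15 = 0.185.

0.18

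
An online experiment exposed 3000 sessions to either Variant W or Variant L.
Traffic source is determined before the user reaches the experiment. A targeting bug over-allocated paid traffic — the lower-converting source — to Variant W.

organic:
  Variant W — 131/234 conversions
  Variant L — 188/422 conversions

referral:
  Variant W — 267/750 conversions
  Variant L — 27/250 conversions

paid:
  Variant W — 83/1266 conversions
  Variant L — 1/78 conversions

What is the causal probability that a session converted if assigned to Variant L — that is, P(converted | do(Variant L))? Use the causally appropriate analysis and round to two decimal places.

0.14

The stratified and pooled comparisons disagree (Variant W wins within each traffic source; Variant L wins overall), so the answer turns on the causal role of traffic source.
Since traffic source is a pre-existing factor (not a product of the variant) and it affects the outcome on its own, it is a confounder. The stratified rates, not the pooled rate, identify the causal effect.
Standardising Variant L to the population traffic source mix: 0.219·188/422 + 0.333·27/250 + 0.448·1/78 = 0.139.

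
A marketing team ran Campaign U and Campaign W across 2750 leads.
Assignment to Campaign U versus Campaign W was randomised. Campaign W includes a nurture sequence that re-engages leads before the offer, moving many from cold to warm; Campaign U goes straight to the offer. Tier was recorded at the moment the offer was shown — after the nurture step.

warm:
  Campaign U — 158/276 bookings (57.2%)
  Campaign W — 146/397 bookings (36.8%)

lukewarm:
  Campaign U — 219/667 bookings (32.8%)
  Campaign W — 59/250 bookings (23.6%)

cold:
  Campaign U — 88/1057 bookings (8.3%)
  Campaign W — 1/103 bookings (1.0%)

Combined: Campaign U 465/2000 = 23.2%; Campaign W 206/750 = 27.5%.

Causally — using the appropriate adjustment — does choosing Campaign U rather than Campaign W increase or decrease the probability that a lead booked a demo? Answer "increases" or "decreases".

decreases

Campaign U is higher inside every engagement tier stratum but Campaign W is higher in aggregate. Whether to stratify depends on how engagement tier relates to the campaign.
Engagement tier lies on the pathway campaign → engagement tier → outcome, so adjusting for it blocks the indirect effect. For the total causal effect of campaign, use the unadjusted pooled rates.
Pooled: Campaign U 23.2% vs Campaign W 27.5%; Campaign W is higher overall.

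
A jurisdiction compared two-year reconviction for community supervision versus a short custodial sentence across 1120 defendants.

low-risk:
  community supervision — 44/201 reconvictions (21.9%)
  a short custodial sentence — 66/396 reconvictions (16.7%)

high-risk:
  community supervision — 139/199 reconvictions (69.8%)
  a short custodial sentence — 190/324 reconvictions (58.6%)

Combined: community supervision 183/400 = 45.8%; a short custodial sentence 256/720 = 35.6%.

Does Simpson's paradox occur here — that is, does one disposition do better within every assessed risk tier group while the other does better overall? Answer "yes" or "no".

Within each assessed risk tier level (low-risk 21.9% vs 16.7%; high-risk 69.8% vs 58.6%), a short custodial sentence has the lower rate every time. Pooled: 45.8% vs 35.6% — a short custodial sentence has the lower rate overall. They agree.

no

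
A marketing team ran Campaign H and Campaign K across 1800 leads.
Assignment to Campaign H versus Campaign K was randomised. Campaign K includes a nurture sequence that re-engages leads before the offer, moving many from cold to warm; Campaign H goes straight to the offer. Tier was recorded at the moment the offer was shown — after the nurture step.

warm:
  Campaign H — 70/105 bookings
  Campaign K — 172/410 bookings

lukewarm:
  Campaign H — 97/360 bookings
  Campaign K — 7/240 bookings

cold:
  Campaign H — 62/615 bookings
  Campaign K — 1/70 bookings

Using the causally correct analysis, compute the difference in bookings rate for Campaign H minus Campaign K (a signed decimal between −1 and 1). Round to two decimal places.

-0.04

The engagement tier-specific comparison favours Campaign H throughout, but the pooled figures favour Campaign K. The question is whether to condition on engagement tier.
Stratifying would compare campaigns among leads the campaigns themselves sorted into engagement tier groups — a form of selection on an intermediate. The unconditioned pooled rates give the total causal effect.
The causal difference is the pooled difference: 0.212 − 0.250 = -0.038.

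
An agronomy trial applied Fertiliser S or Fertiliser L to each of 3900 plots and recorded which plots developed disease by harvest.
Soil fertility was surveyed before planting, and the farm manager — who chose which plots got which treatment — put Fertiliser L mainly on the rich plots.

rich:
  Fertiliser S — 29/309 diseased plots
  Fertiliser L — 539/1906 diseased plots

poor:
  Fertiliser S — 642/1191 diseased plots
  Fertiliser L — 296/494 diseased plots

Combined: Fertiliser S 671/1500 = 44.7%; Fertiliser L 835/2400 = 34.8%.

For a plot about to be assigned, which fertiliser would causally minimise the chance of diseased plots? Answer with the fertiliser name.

Fertiliser S is lower inside every soil fertility stratum but Fertiliser L is lower in aggregate. Whether to stratify depends on how soil fertility relates to the fertiliser.
Since soil fertility is a pre-existing factor (not a product of the fertiliser) and it affects the outcome on its own, it is a confounder. The stratified rates, not the pooled rate, identify the causal effect.
Within each level — rich: 9.4% vs 28.3%; poor: 53.9% vs 59.9% — Fertiliser S is lower every time.

Fertiliser S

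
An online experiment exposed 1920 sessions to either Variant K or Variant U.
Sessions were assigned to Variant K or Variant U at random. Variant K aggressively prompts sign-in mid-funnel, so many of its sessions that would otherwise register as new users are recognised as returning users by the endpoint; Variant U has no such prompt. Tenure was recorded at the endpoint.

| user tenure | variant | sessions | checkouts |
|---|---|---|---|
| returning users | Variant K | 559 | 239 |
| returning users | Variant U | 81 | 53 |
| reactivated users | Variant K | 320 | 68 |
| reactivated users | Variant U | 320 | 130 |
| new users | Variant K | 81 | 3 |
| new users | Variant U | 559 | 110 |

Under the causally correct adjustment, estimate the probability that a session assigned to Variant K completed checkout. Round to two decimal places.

User tenure lies on the pathway variant → user tenure → outcome, so adjusting for it blocks the indirect effect. For the total causal effect of variant, use the unadjusted pooled rates.
So P(outcome | do(Variant K)) is just the pooled rate for Variant K: 310/960 = 0.323.

0.32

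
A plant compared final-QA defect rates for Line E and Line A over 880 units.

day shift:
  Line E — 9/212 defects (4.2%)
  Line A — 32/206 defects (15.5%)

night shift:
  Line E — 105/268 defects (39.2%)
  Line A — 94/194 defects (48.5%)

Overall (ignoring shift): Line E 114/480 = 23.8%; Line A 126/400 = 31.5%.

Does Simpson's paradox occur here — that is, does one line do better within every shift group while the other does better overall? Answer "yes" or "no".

Within each shift level (day shift 4.2% vs 15.5%; night shift 39.2% vs 48.5%), Line E has the lower rate every time. Pooled: 23.8% vs 31.5% — Line E has the lower rate overall. They agree.

no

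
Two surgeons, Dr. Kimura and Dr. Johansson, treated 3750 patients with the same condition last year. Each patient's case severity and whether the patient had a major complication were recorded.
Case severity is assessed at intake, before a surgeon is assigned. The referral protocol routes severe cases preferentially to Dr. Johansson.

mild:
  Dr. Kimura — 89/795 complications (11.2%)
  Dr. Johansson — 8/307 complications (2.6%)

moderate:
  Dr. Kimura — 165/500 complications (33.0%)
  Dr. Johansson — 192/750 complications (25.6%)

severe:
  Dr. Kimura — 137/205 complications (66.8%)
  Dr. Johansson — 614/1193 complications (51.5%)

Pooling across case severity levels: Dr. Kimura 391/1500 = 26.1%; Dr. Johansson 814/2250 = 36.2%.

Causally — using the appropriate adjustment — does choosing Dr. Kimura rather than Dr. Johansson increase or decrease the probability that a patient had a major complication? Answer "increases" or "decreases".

increases

Here case severity is a common cause — it drives both which surgeon a case falls under and the outcome. The crude comparison mixes populations; the stratum-specific rates are the causally relevant ones.
Within each level — mild: 11.2% vs 2.6%; moderate: 33.0% vs 25.6%; severe: 66.8% vs 51.5% — Dr. Johansson is lower every time.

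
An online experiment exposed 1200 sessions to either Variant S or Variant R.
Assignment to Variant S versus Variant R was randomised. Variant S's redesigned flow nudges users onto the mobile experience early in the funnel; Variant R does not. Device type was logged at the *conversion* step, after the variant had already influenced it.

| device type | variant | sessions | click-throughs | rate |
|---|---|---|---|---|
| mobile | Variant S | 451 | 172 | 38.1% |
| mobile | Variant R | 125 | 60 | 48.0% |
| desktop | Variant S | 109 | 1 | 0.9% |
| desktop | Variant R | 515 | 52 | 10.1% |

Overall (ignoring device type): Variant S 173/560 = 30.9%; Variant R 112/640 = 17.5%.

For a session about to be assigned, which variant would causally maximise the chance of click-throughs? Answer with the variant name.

Device type here is a post-treatment variable shaped by the variant; conditioning on it would introduce bias rather than remove it. The overall comparison is the causal one.
Pooled: Variant S 30.9% vs Variant R 17.5%; Variant S is higher overall.

Variant S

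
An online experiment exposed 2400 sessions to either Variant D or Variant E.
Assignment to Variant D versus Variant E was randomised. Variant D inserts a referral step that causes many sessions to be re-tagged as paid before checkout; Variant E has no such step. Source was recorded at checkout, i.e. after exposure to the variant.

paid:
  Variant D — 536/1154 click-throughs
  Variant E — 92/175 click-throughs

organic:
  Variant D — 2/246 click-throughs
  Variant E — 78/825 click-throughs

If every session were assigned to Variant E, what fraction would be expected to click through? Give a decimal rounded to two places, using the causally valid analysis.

0.17

The stratified and pooled comparisons disagree (Variant E wins within each traffic source; Variant D wins overall), so the answer turns on the causal role of traffic source.
The distribution of traffic source is itself part of what the variant does — it is an intermediate outcome. Holding it fixed would remove that part of the effect; the total effect is the pooled difference.
So P(outcome | do(Variant E)) is just the pooled rate for Variant E: 170/1000 = 0.170.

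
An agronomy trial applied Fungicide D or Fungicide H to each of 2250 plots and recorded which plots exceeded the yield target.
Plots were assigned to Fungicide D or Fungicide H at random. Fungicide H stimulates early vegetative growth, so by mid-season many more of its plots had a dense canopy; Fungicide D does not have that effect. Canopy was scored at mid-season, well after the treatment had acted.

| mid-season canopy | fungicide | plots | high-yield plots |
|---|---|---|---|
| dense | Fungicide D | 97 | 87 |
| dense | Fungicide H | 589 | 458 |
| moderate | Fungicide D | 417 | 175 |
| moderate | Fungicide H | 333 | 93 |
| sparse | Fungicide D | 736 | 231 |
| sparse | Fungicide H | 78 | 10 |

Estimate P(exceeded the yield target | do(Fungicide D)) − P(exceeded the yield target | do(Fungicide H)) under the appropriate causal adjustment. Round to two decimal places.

Because the fungicide influences mid-season canopy, mid-season canopy is a post-treatment mediator, not a confounder. Stratifying on it would bias the estimate; the causal effect is the crude pooled difference.
The causal difference is the pooled difference: 0.394 − 0.561 = -0.167.

-0.17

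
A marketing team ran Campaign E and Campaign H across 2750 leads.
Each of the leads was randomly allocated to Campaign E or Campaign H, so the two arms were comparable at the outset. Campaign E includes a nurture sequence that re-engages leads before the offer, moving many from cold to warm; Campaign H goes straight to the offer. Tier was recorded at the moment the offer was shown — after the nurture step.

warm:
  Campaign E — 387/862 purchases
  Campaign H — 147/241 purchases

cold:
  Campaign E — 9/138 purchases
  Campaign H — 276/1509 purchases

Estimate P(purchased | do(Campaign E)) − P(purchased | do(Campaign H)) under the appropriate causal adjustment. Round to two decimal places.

Within every engagement tier level Campaign H has the higher rate, yet pooled Campaign E does — Simpson's reversal.
Because the campaign influences engagement tier, engagement tier is a post-treatment mediator, not a confounder. Stratifying on it would bias the estimate; the causal effect is the crude pooled difference.
The causal difference is the pooled difference: 0.396 − 0.242 = +0.154.

+0.15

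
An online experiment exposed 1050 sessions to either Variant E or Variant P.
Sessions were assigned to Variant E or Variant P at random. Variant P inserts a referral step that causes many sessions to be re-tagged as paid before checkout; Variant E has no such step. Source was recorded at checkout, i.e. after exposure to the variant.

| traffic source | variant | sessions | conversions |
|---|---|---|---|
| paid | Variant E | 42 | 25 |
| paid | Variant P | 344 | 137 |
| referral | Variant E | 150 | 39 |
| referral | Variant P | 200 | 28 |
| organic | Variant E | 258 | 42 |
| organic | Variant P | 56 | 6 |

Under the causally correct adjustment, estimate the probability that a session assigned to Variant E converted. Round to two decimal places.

0.24

Traffic source is recorded after the variant and is itself shifted by it — it sits on the causal path from variant to outcome. Conditioning on a mediator would strip out part of the effect we want; the pooled comparison gives the total causal effect.
So P(outcome | do(Variant E)) is just the pooled rate for Variant E: 106/450 = 0.236.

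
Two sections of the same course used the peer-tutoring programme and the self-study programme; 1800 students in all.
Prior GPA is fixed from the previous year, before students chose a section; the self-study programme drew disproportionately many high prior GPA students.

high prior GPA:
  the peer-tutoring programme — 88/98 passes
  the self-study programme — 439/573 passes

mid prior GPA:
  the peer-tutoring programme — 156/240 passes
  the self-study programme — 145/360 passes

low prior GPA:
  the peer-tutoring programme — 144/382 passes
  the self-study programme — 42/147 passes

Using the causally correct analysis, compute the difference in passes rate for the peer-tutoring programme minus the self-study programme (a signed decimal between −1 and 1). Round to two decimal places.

Within every prior GPA band level the peer-tutoring programme has the higher rate, yet pooled the self-study programme does — Simpson's reversal.
Here prior GPA band is a common cause — it drives both which teaching method a case falls under and the outcome. The crude comparison mixes populations; the stratum-specific rates are the causally relevant ones.
Adjusting over the population distribution of prior GPA band: 0.373·(0.898−0.766) + 0.333·(0.650−0.403) + 0.294·(0.377−0.286) = +0.158.

+0.16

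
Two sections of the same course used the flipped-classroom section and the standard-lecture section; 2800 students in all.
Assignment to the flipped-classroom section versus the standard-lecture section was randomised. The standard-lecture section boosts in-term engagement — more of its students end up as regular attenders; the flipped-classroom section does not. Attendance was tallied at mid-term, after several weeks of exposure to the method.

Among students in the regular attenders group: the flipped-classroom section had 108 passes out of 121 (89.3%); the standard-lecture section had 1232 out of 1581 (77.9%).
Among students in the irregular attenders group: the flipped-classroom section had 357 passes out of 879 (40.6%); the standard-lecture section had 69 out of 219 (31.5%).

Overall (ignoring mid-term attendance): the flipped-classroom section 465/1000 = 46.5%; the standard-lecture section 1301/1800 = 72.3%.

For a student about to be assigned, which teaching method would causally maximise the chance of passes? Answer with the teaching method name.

the standard-lecture section

the flipped-classroom section is higher inside every mid-term attendance stratum but the standard-lecture section is higher in aggregate. Whether to stratify depends on how mid-term attendance relates to the teaching method.
The distribution of mid-term attendance is itself part of what the teaching method does — it is an intermediate outcome. Holding it fixed would remove that part of the effect; the total effect is the pooled difference.
Pooled: the flipped-classroom section 46.5% vs the standard-lecture section 72.3%; the standard-lecture section is higher overall.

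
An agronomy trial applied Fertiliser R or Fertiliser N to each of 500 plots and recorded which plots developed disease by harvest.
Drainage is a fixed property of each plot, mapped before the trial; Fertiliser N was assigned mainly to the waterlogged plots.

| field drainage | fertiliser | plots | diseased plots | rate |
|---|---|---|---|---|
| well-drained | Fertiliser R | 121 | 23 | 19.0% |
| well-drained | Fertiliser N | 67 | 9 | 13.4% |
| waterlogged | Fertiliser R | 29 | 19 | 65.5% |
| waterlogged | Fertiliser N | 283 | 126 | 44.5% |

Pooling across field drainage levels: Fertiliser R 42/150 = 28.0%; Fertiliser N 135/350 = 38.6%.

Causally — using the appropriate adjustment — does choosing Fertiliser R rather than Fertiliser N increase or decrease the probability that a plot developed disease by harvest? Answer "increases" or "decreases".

increases

Field drainage is set before the fertiliser has any effect — it is not caused by the fertiliser — and it independently drives the outcome. That makes it a confounder, so the causal comparison is within field drainage levels.
Within each level — well-drained: 19.0% vs 13.4%; waterlogged: 65.5% vs 44.5% — Fertiliser N is lower every time.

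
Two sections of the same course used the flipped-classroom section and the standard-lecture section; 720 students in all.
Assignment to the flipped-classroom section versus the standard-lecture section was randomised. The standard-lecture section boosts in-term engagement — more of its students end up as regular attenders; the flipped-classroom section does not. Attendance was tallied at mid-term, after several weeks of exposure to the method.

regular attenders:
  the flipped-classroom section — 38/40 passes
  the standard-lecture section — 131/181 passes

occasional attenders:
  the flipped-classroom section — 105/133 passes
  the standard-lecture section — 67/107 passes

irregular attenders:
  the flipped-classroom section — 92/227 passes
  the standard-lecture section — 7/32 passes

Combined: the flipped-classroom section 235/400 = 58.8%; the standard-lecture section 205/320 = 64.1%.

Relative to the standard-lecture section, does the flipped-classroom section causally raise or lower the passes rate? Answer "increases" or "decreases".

decreases

Within every mid-term attendance level the flipped-classroom section has the higher rate, yet pooled the standard-lecture section does — Simpson's reversal.
The distribution of mid-term attendance is itself part of what the teaching method does — it is an intermediate outcome. Holding it fixed would remove that part of the effect; the total effect is the pooled difference.
Pooled: the flipped-classroom section 58.8% vs the standard-lecture section 64.1%; the standard-lecture section is higher overall.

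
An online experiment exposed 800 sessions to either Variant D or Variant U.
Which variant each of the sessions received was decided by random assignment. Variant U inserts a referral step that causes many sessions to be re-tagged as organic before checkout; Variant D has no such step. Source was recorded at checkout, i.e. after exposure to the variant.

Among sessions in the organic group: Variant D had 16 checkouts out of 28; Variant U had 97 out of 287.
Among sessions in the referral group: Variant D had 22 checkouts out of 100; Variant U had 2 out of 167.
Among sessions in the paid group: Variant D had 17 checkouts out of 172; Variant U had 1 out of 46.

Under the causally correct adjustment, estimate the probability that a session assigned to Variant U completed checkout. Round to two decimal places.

The traffic source-specific comparison favours Variant D throughout, but the pooled figures favour Variant U. The question is whether to condition on traffic source.
Traffic source lies on the pathway variant → traffic source → outcome, so adjusting for it blocks the indirect effect. For the total causal effect of variant, use the unadjusted pooled rates.
So P(outcome | do(Variant U)) is just the pooled rate for Variant U: 100/500 = 0.200.

0.20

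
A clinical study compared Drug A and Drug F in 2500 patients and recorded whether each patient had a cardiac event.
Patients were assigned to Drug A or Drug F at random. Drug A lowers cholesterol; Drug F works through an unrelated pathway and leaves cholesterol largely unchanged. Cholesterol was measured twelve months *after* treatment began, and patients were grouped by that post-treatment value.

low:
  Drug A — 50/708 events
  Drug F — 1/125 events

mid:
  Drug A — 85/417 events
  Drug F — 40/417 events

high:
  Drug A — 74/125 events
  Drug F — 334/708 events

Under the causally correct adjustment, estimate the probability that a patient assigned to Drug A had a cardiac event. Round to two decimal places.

The cholesterol-specific comparison favours Drug F throughout, but the pooled figures favour Drug A. The question is whether to condition on cholesterol.
The distribution of cholesterol is itself part of what the drug does — it is an intermediate outcome. Holding it fixed would remove that part of the effect; the total effect is the pooled difference.
So P(outcome | do(Drug A)) is just the pooled rate for Drug A: 209/1250 = 0.167.

0.17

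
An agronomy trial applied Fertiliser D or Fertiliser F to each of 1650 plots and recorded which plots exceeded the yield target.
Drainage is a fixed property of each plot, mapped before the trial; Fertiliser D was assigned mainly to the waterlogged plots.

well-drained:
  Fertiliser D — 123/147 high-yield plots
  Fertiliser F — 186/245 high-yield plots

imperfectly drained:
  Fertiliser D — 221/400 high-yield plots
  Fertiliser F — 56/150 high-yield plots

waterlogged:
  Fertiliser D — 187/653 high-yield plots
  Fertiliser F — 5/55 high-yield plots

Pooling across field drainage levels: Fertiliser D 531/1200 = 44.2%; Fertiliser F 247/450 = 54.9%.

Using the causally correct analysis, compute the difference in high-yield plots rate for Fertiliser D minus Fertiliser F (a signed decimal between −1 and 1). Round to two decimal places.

+0.16

Since field drainage is a pre-existing factor (not a product of the fertiliser) and it affects the outcome on its own, it is a confounder. The stratified rates, not the pooled rate, identify the causal effect.
Adjusting over the population distribution of field drainage: 0.238·(0.837−0.759) + 0.333·(0.552−0.373) + 0.429·(0.286−0.091) = +0.162.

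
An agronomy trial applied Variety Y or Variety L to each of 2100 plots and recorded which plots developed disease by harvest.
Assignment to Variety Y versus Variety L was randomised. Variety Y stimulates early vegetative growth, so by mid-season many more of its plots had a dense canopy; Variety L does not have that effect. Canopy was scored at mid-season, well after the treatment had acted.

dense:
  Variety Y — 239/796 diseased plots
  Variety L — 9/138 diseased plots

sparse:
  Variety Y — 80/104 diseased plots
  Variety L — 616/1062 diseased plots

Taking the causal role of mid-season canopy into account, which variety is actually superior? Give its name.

Mid-season canopy lies on the pathway variety → mid-season canopy → outcome, so adjusting for it blocks the indirect effect. For the total causal effect of variety, use the unadjusted pooled rates.
Pooled: Variety Y 35.4% vs Variety L 52.1%; Variety Y is lower overall.

Variety Y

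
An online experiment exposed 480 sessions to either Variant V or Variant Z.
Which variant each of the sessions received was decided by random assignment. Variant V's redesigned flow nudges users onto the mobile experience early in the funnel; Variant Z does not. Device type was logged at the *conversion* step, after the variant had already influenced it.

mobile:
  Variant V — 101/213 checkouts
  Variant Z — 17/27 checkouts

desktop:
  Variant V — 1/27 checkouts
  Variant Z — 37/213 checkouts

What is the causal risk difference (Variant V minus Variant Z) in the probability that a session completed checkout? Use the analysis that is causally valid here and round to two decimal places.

+0.20

Within every device type level Variant Z has the higher rate, yet pooled Variant V does — Simpson's reversal.
Device type here is a post-treatment variable shaped by the variant; conditioning on it would introduce bias rather than remove it. The overall comparison is the causal one.
The causal difference is the pooled difference: 0.425 − 0.225 = +0.200.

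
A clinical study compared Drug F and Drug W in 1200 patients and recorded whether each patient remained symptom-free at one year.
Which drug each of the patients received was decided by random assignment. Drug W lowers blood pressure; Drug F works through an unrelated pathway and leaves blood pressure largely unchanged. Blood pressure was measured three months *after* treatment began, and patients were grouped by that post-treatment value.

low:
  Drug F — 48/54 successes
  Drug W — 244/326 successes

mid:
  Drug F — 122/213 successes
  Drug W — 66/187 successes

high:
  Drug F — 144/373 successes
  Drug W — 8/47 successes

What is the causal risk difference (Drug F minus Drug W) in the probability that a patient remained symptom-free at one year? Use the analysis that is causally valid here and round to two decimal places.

-0.08

Because the drug influences blood pressure, blood pressure is a post-treatment mediator, not a confounder. Stratifying on it would bias the estimate; the causal effect is the crude pooled difference.
The causal difference is the pooled difference: 0.491 − 0.568 = -0.077.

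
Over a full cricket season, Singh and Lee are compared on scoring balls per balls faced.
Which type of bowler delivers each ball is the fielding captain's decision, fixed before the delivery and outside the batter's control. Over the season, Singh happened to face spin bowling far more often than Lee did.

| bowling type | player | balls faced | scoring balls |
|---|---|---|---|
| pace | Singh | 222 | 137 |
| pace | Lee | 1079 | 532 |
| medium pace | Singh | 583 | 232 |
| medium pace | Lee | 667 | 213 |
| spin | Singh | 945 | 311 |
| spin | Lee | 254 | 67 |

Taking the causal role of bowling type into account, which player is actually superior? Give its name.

The bowling type-specific comparison favours Singh throughout, but the pooled figures favour Lee. The question is whether to condition on bowling type.
The imbalance in bowling type arose from how balls faced were allocated, not from anything the player did; and bowling type independently affects the outcome. The pooled gap is confounded — condition on bowling type.
Within each level — pace: 61.7% vs 49.3%; medium pace: 39.8% vs 31.9%; spin: 32.9% vs 26.4% — Singh is higher every time.

Singh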